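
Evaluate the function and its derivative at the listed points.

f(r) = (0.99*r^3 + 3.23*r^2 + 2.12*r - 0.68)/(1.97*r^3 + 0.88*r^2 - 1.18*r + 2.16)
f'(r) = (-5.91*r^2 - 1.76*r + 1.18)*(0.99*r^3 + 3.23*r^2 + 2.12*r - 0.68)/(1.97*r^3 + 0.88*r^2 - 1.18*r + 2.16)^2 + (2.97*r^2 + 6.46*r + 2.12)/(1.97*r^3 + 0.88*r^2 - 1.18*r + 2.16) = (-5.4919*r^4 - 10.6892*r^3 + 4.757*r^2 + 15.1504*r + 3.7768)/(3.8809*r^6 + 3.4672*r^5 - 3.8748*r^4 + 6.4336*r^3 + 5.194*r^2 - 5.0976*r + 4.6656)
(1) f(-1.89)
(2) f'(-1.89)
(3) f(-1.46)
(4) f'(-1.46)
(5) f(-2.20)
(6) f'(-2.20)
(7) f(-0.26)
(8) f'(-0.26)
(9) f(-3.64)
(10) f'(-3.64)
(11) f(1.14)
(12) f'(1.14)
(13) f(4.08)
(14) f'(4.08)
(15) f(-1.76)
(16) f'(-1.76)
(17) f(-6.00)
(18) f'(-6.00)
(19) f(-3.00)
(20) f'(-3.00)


(1) = -0.03
(2) = -0.17
(3) = -0.08
(4) = 0.79
(5) = 0.02
(6) = -0.15
(7) = -0.41
(8) = 0.05
(9) = 0.17
(10) = -0.07
(11) = 1.52
(12) = 0.09
(13) = 0.88
(14) = -0.10
(15) = -0.05
(16) = -0.18
(17) = 0.29
(18) = -0.03
(19) = 0.12
(20) = -0.10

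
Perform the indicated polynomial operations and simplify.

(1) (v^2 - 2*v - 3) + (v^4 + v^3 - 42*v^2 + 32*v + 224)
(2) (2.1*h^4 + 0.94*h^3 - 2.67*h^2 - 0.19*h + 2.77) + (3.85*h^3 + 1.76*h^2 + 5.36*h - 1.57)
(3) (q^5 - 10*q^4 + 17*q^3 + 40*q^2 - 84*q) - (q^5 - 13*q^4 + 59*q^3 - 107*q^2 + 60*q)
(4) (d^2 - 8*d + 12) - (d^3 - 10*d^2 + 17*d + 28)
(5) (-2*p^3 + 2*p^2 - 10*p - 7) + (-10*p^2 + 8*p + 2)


(1) = v^4 + v^3 - 41*v^2 + 30*v + 221
(2) = 2.1*h^4 + 4.79*h^3 - 0.91*h^2 + 5.17*h + 1.2
(3) = 3*q^4 - 42*q^3 + 147*q^2 - 144*q
(4) = -d^3 + 11*d^2 - 25*d - 16
(5) = -2*p^3 - 8*p^2 - 2*p - 5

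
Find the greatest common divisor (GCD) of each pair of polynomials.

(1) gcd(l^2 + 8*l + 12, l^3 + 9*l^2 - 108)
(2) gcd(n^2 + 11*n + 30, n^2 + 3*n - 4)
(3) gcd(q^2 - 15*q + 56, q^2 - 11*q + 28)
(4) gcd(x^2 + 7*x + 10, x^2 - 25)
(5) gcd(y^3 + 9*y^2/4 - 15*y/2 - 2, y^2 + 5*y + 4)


(1) = l + 6
(2) = 1
(3) = q - 7
(4) = gcd((x + 2)*(x + 5), (x - 5)*(x + 5)) = x + 5
(5) = gcd((y - 2)*(y + 1/4)*(y + 4), (y + 1)*(y + 4)) = y + 4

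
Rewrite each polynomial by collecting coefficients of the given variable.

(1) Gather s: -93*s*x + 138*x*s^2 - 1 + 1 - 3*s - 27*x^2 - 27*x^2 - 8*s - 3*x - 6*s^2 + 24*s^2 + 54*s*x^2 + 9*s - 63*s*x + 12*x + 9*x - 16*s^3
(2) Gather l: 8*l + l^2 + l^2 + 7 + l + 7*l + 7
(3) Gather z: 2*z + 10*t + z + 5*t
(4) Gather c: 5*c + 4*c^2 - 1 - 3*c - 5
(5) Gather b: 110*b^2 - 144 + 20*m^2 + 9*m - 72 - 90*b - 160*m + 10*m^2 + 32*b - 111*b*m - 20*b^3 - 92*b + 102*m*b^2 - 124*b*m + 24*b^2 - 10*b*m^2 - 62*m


(1) = -16*s^3 + s^2*(138*x + 18) + s*(54*x^2 - 156*x - 2) - 54*x^2 + 18*x
(2) = 2*l^2 + 16*l + 14
(3) = 15*t + 3*z
(4) = 4*c^2 + 2*c - 6
(5) = -20*b^3 + b^2*(102*m + 134) + b*(-10*m^2 - 235*m - 150) + 30*m^2 - 213*m - 216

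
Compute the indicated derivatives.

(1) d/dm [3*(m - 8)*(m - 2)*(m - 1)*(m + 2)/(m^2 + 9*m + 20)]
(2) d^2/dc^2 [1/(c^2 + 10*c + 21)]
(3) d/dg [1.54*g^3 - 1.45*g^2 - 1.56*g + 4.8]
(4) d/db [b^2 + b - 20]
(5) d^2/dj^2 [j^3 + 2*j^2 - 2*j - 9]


(1) = 6*(m^5 + 9*m^4 - 41*m^3 - 270*m^2 + 112*m + 504)/(m^4 + 18*m^3 + 121*m^2 + 360*m + 400)
(2) = 2*(-c^2 - 10*c + 4*(c + 5)^2 - 21)/(c^2 + 10*c + 21)^3
(3) = 4.62*g^2 - 2.9*g - 1.56
(4) = 2*b + 1
(5) = 6*j + 4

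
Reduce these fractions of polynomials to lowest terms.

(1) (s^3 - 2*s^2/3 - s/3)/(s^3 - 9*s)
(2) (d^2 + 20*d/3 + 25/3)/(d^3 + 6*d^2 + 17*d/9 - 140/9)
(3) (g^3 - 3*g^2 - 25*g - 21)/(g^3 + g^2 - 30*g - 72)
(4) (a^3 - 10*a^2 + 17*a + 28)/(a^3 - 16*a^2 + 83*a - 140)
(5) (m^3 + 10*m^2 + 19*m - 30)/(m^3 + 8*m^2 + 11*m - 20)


(1) = (3*s^2 - 2*s - 1)/(3*s^2 - 27)
(2) = (9*d + 15)/(9*d^2 + 9*d - 28)
(3) = (g^2 - 6*g - 7)/(g^2 - 2*g - 24)
(4) = (a + 1)/(a - 5)
(5) = (m + 6)/(m + 4)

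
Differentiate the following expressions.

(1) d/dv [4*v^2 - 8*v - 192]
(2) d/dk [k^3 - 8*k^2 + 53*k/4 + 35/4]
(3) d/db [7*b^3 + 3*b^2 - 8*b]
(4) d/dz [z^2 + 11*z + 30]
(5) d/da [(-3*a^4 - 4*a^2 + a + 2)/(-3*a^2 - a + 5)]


(1) = 8*v - 8
(2) = 3*k^2 - 16*k + 53/4
(3) = 21*b^2 + 6*b - 8
(4) = 2*z + 11
(5) = (18*a^5 + 9*a^4 - 60*a^3 + 7*a^2 - 28*a + 7)/(9*a^4 + 6*a^3 - 29*a^2 - 10*a + 25)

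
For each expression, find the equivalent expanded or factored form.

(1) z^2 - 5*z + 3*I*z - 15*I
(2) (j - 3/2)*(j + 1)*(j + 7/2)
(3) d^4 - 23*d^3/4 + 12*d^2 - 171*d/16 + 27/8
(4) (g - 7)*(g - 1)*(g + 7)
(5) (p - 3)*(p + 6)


(1) = (z - 5)*(z + 3*I)
(2) = j^3 + 3*j^2 - 13*j/4 - 21/4
(3) = (d - 2)*(d - 3/2)^2*(d - 3/4)
(4) = g^3 - g^2 - 49*g + 49
(5) = p^2 + 3*p - 18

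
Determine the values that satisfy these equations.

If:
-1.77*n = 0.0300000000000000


Then:
n = -0.02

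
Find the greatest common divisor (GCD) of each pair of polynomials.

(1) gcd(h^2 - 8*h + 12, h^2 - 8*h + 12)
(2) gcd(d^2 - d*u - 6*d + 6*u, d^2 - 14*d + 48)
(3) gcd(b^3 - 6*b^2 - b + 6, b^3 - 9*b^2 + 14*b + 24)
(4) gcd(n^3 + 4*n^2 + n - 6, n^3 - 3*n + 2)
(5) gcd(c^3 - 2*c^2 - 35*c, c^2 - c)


(1) = gcd((h - 6)*(h - 2), (h - 6)*(h - 2)) = h^2 - 8*h + 12
(2) = d - 6
(3) = b^2 - 5*b - 6
(4) = gcd((n - 1)*(n + 2)*(n + 3), (n - 1)^2*(n + 2)) = n^2 + n - 2
(5) = gcd(c*(c - 7)*(c + 5), c*(c - 1)) = c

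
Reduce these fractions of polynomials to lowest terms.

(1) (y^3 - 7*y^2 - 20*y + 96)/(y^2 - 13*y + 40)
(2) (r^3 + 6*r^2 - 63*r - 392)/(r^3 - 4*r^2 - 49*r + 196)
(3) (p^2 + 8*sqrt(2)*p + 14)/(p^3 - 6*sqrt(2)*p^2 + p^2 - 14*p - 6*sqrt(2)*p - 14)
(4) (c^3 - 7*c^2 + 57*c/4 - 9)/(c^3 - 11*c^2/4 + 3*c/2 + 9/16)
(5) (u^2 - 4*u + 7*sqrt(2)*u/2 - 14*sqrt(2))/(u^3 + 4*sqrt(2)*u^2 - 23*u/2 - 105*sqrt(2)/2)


(1) = (y^2 + y - 12)/(y - 5)
(2) = (r^2 - r - 56)/(r^2 - 11*r + 28)
(3) = (p + 7*sqrt(2))/(p^2 + p*(1 - 7*sqrt(2)) - 7*sqrt(2))
(4) = (4*c - 16)/(4*c + 1)
(5) = (4*u - 16)/(4*u^2 + 2*sqrt(2)*u - 60)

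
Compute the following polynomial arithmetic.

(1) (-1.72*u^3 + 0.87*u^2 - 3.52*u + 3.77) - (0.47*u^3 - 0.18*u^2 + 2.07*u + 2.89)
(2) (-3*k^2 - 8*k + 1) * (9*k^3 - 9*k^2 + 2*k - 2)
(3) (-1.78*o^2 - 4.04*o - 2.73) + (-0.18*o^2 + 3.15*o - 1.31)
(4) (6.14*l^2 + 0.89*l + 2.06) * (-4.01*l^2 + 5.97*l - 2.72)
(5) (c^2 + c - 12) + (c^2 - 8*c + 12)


(1) = -2.19*u^3 + 1.05*u^2 - 5.59*u + 0.88
(2) = -27*k^5 - 45*k^4 + 75*k^3 - 19*k^2 + 18*k - 2
(3) = -1.96*o^2 - 0.89*o - 4.04
(4) = -24.6214*l^4 + 33.0869*l^3 - 19.6481*l^2 + 9.8774*l - 5.6032
(5) = 2*c^2 - 7*c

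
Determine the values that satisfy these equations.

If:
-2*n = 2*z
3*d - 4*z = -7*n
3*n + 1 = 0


Then:
d = 11/9
n = -1/3
z = 1/3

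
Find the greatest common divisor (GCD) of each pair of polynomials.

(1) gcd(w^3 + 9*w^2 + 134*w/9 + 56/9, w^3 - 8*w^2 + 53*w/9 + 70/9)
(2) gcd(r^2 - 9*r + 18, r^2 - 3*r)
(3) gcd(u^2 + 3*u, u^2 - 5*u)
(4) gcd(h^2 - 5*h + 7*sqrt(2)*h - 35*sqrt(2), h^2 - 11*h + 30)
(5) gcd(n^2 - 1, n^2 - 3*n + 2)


(1) = gcd((w + 2/3)*(w + 4/3)*(w + 7), (w - 7)*(w - 5/3)*(w + 2/3)) = w + 2/3
(2) = r - 3
(3) = u
(4) = gcd((h - 5)*(h + 7*sqrt(2)), (h - 6)*(h - 5)) = h - 5
(5) = gcd((n - 1)*(n + 1), (n - 2)*(n - 1)) = n - 1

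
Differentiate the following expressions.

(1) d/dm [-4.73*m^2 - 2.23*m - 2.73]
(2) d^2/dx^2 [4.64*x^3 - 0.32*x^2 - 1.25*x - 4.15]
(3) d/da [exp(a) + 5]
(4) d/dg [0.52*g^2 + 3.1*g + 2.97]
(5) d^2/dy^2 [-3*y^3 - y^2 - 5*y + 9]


(1) = -9.46*m - 2.23
(2) = 27.84*x - 0.64
(3) = exp(a)
(4) = 1.04*g + 3.1
(5) = -18*y - 2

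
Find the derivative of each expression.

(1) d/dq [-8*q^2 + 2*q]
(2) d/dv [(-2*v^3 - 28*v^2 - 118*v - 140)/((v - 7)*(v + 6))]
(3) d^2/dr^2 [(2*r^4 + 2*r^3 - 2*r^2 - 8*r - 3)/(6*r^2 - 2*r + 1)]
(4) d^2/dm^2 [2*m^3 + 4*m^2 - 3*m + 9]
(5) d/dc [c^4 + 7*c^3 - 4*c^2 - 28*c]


(1) = 2 - 16*q
(2) = 2*(-v^4 + 2*v^3 + 199*v^2 + 1316*v + 2408)/(v^4 - 2*v^3 - 83*v^2 + 84*v + 1764)
(3) = 12*(12*r^6 - 12*r^5 + 10*r^4 - 58*r^3 - 48*r^2 + 43*r - 2)/(216*r^6 - 216*r^5 + 180*r^4 - 80*r^3 + 30*r^2 - 6*r + 1)
(4) = 12*m + 8
(5) = 4*c^3 + 21*c^2 - 8*c - 28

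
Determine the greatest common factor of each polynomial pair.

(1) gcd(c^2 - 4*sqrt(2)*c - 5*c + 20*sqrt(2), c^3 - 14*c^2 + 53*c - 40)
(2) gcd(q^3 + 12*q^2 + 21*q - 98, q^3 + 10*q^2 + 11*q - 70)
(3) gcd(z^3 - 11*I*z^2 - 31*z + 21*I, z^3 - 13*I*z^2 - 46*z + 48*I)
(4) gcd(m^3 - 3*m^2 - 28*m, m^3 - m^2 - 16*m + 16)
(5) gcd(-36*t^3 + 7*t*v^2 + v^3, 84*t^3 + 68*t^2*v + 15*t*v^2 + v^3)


(1) = gcd((c - 5)*(c - 4*sqrt(2)), (c - 8)*(c - 5)*(c - 1)) = c - 5
(2) = gcd((q - 2)*(q + 7)^2, (q - 2)*(q + 5)*(q + 7)) = q^2 + 5*q - 14
(3) = gcd((z - 7*I)*(z - 3*I)*(z - I), (z - 8*I)*(z - 3*I)*(z - 2*I)) = z - 3*I
(4) = m + 4
(5) = gcd((-2*t + v)*(3*t + v)*(6*t + v), (2*t + v)*(6*t + v)*(7*t + v)) = 6*t + v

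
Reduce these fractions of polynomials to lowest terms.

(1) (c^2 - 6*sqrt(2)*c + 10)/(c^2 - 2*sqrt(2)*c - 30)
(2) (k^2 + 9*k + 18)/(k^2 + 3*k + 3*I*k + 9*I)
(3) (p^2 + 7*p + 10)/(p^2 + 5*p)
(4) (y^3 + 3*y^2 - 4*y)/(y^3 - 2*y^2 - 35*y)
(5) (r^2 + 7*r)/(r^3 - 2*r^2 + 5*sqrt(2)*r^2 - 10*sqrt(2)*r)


(1) = (c - sqrt(2))/(c + 3*sqrt(2))
(2) = (k + 6)/(k + 3*I)
(3) = (p + 2)/p
(4) = (y^2 + 3*y - 4)/(y^2 - 2*y - 35)
(5) = (r + 7)/(r^2 + r*(-2 + 5*sqrt(2)) - 10*sqrt(2))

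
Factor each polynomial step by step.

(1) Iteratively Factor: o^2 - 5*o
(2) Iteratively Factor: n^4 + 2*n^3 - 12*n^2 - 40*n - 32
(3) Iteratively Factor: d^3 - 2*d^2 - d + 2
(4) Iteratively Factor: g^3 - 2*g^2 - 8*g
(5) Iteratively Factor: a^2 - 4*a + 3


(1) = (o)*(o - 5)
(2) = (n + 2)*(n^3 - 12*n - 16) = (n - 4)*(n + 2)*(n^2 + 4*n + 4) = (n - 4)*(n + 2)^2*(n + 2)
(3) = (d + 1)*(d^2 - 3*d + 2) = (d - 2)*(d + 1)*(d - 1)
(4) = (g)*(g^2 - 2*g - 8) = g*(g + 2)*(g - 4)
(5) = (a - 1)*(a - 3)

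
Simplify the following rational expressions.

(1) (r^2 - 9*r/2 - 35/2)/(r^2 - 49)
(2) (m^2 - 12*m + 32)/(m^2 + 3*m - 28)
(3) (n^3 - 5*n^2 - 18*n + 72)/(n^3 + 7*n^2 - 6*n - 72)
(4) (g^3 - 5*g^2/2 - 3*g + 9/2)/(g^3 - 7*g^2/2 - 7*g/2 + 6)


(1) = (2*r + 5)/(2*r + 14)
(2) = (m - 8)/(m + 7)
(3) = (n - 6)/(n + 6)
(4) = (g - 3)/(g - 4)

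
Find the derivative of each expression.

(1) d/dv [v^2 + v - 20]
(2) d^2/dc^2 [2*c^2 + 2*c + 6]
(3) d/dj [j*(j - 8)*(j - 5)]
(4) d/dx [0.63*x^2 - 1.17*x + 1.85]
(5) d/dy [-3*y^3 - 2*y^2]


(1) = 2*v + 1
(2) = 4
(3) = 3*j^2 - 26*j + 40
(4) = 1.26*x - 1.17
(5) = y*(-9*y - 4)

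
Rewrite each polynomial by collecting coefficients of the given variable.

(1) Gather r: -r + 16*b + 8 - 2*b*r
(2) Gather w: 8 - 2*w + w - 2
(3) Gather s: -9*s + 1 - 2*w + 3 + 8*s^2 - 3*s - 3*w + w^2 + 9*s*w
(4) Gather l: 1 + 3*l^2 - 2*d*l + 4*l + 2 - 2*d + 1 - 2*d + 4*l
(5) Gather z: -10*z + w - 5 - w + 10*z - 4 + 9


(1) = 16*b + r*(-2*b - 1) + 8
(2) = 6 - w
(3) = 8*s^2 + s*(9*w - 12) + w^2 - 5*w + 4
(4) = -4*d + 3*l^2 + l*(8 - 2*d) + 4
(5) = 0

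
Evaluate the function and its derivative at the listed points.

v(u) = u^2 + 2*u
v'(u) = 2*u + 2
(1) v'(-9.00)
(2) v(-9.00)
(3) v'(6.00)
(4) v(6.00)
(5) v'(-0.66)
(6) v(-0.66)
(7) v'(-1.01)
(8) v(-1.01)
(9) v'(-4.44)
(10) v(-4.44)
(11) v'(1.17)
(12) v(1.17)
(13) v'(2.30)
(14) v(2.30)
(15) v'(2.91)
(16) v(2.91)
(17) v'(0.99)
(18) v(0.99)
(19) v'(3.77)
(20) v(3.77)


(1) = -16.00
(2) = 63.00
(3) = 14.00
(4) = 48.00
(5) = 0.68
(6) = -0.88
(7) = -0.02
(8) = -1.00
(9) = -6.88
(10) = 10.83
(11) = 4.34
(12) = 3.71
(13) = 6.60
(14) = 9.89
(15) = 7.82
(16) = 14.29
(17) = 3.98
(18) = 2.96
(19) = 9.54
(20) = 21.75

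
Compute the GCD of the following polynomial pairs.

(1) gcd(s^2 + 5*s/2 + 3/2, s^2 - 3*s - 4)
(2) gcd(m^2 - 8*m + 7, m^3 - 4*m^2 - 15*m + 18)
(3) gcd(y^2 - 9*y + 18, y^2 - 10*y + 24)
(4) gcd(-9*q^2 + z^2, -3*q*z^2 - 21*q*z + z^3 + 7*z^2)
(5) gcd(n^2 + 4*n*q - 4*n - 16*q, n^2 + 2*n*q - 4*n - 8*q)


(1) = s + 1
(2) = gcd((m - 7)*(m - 1), (m - 6)*(m - 1)*(m + 3)) = m - 1
(3) = gcd((y - 6)*(y - 3), (y - 6)*(y - 4)) = y - 6
(4) = gcd((-3*q + z)*(3*q + z), z*(-3*q + z)*(z + 7)) = -3*q + z
(5) = n - 4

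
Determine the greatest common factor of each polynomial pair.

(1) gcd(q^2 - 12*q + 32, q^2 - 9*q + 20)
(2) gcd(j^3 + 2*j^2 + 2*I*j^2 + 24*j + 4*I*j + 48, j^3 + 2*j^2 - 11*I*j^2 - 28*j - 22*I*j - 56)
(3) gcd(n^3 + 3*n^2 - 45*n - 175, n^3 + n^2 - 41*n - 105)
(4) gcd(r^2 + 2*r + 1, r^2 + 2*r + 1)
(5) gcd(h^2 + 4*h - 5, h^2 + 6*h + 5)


(1) = q - 4
(2) = gcd((j + 2)*(j - 4*I)*(j + 6*I), (j + 2)*(j - 7*I)*(j - 4*I)) = j^2 + j*(2 - 4*I) - 8*I
(3) = n^2 - 2*n - 35
(4) = r^2 + 2*r + 1
(5) = h + 5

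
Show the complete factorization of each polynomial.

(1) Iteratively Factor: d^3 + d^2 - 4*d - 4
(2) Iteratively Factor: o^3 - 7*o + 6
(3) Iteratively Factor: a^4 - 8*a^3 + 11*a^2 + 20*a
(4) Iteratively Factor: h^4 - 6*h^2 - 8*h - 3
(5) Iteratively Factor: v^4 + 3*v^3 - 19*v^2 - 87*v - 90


(1) = (d - 2)*(d^2 + 3*d + 2) = (d - 2)*(d + 1)*(d + 2)
(2) = (o - 2)*(o^2 + 2*o - 3) = (o - 2)*(o - 1)*(o + 3)
(3) = (a - 5)*(a^3 - 3*a^2 - 4*a) = (a - 5)*(a + 1)*(a^2 - 4*a) = a*(a - 5)*(a + 1)*(a - 4)
(4) = (h + 1)*(h^3 - h^2 - 5*h - 3) = (h - 3)*(h + 1)*(h^2 + 2*h + 1) = (h - 3)*(h + 1)^2*(h + 1)
(5) = (v + 2)*(v^3 + v^2 - 21*v - 45) = (v - 5)*(v + 2)*(v^2 + 6*v + 9) = (v - 5)*(v + 2)*(v + 3)*(v + 3)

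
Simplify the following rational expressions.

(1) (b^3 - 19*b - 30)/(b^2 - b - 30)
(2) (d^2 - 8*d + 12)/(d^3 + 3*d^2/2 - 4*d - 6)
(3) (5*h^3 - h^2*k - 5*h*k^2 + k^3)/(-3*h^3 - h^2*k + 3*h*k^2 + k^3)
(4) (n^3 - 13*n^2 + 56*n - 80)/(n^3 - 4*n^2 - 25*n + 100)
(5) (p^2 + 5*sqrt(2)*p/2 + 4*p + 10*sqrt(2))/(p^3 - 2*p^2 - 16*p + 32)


(1) = (b^3 - 19*b - 30)/(b^2 - b - 30)
(2) = (2*d - 12)/(2*d^2 + 7*d + 6)
(3) = (-5*h + k)/(3*h + k)
(4) = (n - 4)/(n + 5)
(5) = (2*p + 5*sqrt(2))/(2*p^2 - 12*p + 16)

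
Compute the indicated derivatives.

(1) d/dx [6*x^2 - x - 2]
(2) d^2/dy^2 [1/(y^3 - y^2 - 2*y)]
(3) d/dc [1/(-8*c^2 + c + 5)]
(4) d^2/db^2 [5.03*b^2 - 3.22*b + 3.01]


(1) = 12*x - 1
(2) = 2*(y*(1 - 3*y)*(-y^2 + y + 2) - (-3*y^2 + 2*y + 2)^2)/(y^3*(-y^2 + y + 2)^3)
(3) = (16*c - 1)/(-8*c^2 + c + 5)^2
(4) = 10.0600000000000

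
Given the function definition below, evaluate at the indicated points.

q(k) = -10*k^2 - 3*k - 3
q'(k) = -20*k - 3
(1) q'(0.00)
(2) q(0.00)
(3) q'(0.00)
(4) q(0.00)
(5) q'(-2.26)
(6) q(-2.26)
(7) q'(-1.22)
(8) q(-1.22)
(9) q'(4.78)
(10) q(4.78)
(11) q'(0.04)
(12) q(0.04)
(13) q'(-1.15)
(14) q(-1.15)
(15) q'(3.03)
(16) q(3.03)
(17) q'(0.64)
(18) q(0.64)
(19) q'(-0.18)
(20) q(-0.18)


(1) = -3.00
(2) = -3.00
(3) = -3.00
(4) = -3.00
(5) = 42.20
(6) = -47.30
(7) = 21.40
(8) = -14.22
(9) = -98.60
(10) = -245.82
(11) = -3.80
(12) = -3.14
(13) = 20.00
(14) = -12.77
(15) = -63.60
(16) = -103.90
(17) = -15.80
(18) = -9.02
(19) = 0.60
(20) = -2.78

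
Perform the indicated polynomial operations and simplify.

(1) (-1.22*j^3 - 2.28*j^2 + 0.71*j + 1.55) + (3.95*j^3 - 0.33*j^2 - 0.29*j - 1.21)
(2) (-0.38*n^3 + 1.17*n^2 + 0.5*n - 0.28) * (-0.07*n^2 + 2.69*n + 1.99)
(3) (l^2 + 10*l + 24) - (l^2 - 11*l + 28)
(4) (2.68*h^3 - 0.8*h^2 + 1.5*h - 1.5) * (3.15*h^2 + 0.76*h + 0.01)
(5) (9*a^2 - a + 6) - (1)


(1) = 2.73*j^3 - 2.61*j^2 + 0.42*j + 0.34
(2) = 0.0266*n^5 - 1.1041*n^4 + 2.3561*n^3 + 3.6929*n^2 + 0.2418*n - 0.5572
(3) = 21*l - 4
(4) = 8.442*h^5 - 0.4832*h^4 + 4.1438*h^3 - 3.593*h^2 - 1.125*h - 0.015
(5) = 9*a^2 - a + 5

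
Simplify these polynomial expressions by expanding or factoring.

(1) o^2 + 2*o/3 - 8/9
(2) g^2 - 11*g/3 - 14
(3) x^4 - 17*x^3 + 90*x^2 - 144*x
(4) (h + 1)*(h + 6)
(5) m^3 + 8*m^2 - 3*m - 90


(1) = (o - 2/3)*(o + 4/3)
(2) = (g - 6)*(g + 7/3)
(3) = x*(x - 8)*(x - 6)*(x - 3)
(4) = h^2 + 7*h + 6
(5) = (m - 3)*(m + 5)*(m + 6)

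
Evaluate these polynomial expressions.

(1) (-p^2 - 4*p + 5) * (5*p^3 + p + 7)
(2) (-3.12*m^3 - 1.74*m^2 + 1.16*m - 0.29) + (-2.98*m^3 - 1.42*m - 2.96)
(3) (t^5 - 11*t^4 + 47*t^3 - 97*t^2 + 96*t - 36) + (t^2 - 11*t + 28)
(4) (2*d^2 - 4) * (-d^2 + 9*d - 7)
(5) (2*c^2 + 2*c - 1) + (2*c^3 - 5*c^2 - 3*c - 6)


(1) = -5*p^5 - 20*p^4 + 24*p^3 - 11*p^2 - 23*p + 35
(2) = -6.1*m^3 - 1.74*m^2 - 0.26*m - 3.25
(3) = t^5 - 11*t^4 + 47*t^3 - 96*t^2 + 85*t - 8
(4) = -2*d^4 + 18*d^3 - 10*d^2 - 36*d + 28
(5) = 2*c^3 - 3*c^2 - c - 7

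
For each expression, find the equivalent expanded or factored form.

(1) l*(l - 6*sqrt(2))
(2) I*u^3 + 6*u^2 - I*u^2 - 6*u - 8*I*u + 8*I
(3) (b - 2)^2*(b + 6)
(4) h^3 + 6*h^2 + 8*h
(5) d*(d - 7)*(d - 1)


(1) = l^2 - 6*sqrt(2)*l
(2) = (u - 4*I)*(u - 2*I)*(I*u - I)
(3) = b^3 + 2*b^2 - 20*b + 24
(4) = h*(h + 2)*(h + 4)
(5) = d^3 - 8*d^2 + 7*d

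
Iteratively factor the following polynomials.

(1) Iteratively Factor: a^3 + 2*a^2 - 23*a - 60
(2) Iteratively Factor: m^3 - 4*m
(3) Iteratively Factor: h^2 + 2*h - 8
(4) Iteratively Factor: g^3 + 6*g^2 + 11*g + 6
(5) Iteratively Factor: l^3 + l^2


(1) = (a + 4)*(a^2 - 2*a - 15) = (a + 3)*(a + 4)*(a - 5)
(2) = (m + 2)*(m^2 - 2*m) = m*(m + 2)*(m - 2)
(3) = (h + 4)*(h - 2)
(4) = (g + 1)*(g^2 + 5*g + 6) = (g + 1)*(g + 2)*(g + 3)
(5) = (l)*(l^2 + l) = l*(l + 1)*(l)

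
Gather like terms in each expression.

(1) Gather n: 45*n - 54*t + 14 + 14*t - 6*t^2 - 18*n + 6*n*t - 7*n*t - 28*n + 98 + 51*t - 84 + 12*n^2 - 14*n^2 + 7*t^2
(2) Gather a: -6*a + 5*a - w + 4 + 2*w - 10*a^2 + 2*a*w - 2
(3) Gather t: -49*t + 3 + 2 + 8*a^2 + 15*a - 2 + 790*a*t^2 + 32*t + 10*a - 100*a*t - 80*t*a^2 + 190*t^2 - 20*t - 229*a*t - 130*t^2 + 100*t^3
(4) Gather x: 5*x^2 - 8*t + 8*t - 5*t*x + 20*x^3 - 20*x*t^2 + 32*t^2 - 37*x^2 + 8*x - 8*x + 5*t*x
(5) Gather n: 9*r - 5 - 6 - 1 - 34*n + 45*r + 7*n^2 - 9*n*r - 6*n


(1) = -2*n^2 + n*(-t - 1) + t^2 + 11*t + 28
(2) = -10*a^2 + a*(2*w - 1) + w + 2
(3) = 8*a^2 + 25*a + 100*t^3 + t^2*(790*a + 60) + t*(-80*a^2 - 329*a - 37) + 3
(4) = -20*t^2*x + 32*t^2 + 20*x^3 - 32*x^2
(5) = 7*n^2 + n*(-9*r - 40) + 54*r - 12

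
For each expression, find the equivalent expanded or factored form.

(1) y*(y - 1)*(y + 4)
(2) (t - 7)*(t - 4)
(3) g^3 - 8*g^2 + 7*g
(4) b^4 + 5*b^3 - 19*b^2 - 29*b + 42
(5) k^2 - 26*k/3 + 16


(1) = y^3 + 3*y^2 - 4*y
(2) = t^2 - 11*t + 28
(3) = g*(g - 7)*(g - 1)
(4) = (b - 3)*(b - 1)*(b + 2)*(b + 7)
(5) = (k - 6)*(k - 8/3)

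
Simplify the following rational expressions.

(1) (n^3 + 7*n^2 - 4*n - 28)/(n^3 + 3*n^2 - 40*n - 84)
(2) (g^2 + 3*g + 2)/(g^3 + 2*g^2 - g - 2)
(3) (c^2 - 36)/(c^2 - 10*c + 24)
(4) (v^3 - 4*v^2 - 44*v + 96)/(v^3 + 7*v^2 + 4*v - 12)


(1) = (n - 2)/(n - 6)
(2) = 1/(g - 1)
(3) = (c + 6)/(c - 4)
(4) = (v^2 - 10*v + 16)/(v^2 + v - 2)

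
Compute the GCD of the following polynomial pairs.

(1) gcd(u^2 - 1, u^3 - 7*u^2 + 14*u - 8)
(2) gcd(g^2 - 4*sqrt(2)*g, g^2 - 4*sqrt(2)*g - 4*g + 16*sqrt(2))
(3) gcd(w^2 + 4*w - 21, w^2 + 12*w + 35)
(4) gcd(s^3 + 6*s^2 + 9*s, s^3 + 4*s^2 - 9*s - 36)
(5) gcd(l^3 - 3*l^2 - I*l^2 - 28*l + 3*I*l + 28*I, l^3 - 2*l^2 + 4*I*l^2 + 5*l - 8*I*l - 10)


(1) = gcd((u - 1)*(u + 1), (u - 4)*(u - 2)*(u - 1)) = u - 1
(2) = gcd(g*(g - 4*sqrt(2)), (g - 4)*(g - 4*sqrt(2))) = g - 4*sqrt(2)
(3) = w + 7
(4) = s + 3
(5) = l - I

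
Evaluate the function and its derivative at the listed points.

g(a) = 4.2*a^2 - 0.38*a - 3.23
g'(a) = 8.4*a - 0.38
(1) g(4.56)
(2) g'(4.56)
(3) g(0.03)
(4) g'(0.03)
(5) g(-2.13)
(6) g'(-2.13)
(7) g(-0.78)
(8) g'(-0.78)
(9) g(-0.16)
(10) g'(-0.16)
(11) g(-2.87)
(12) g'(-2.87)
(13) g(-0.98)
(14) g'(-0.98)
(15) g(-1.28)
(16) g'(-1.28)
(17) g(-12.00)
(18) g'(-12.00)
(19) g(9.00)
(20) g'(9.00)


(1) = 82.37
(2) = 37.92
(3) = -3.24
(4) = -0.13
(5) = 16.63
(6) = -18.27
(7) = -0.38
(8) = -6.93
(9) = -3.06
(10) = -1.72
(11) = 32.46
(12) = -24.49
(13) = 1.18
(14) = -8.61
(15) = 4.14
(16) = -11.13
(17) = 606.13
(18) = -101.18
(19) = 333.55
(20) = 75.22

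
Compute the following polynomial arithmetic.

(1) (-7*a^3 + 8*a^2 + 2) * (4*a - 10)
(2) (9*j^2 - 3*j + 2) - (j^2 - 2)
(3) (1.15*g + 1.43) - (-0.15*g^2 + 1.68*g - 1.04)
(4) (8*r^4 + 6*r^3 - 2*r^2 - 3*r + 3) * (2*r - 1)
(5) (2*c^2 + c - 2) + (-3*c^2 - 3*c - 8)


(1) = -28*a^4 + 102*a^3 - 80*a^2 + 8*a - 20
(2) = 8*j^2 - 3*j + 4
(3) = 0.15*g^2 - 0.53*g + 2.47
(4) = 16*r^5 + 4*r^4 - 10*r^3 - 4*r^2 + 9*r - 3
(5) = -c^2 - 2*c - 10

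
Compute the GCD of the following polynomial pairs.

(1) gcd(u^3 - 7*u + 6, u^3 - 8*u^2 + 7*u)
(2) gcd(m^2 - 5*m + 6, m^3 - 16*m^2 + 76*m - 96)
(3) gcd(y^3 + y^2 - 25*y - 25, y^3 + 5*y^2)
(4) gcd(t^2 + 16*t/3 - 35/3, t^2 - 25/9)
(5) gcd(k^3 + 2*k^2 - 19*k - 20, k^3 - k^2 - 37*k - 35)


(1) = u - 1
(2) = gcd((m - 3)*(m - 2), (m - 8)*(m - 6)*(m - 2)) = m - 2
(3) = y + 5
(4) = gcd((t - 5/3)*(t + 7), (t - 5/3)*(t + 5/3)) = t - 5/3
(5) = k^2 + 6*k + 5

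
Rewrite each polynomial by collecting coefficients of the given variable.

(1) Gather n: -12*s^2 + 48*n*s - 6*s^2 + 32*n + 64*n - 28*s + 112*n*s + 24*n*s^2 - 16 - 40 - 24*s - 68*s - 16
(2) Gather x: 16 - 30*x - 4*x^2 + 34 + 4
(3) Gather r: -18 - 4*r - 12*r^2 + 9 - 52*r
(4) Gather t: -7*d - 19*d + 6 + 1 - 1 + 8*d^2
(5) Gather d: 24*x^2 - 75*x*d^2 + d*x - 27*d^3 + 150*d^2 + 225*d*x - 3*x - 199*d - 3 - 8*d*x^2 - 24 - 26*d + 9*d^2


(1) = n*(24*s^2 + 160*s + 96) - 18*s^2 - 120*s - 72
(2) = -4*x^2 - 30*x + 54
(3) = -12*r^2 - 56*r - 9
(4) = 8*d^2 - 26*d + 6
(5) = -27*d^3 + d^2*(159 - 75*x) + d*(-8*x^2 + 226*x - 225) + 24*x^2 - 3*x - 27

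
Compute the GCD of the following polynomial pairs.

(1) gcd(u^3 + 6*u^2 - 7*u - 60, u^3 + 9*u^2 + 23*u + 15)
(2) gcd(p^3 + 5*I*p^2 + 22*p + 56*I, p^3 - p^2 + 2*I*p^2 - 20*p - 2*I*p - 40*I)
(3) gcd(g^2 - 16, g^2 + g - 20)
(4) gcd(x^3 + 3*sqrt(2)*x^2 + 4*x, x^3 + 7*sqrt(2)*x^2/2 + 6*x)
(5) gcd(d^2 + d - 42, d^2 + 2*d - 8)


(1) = u + 5
(2) = p + 2*I
(3) = gcd((g - 4)*(g + 4), (g - 4)*(g + 5)) = g - 4
(4) = x^2 + 2*sqrt(2)*x
(5) = gcd((d - 6)*(d + 7), (d - 2)*(d + 4)) = 1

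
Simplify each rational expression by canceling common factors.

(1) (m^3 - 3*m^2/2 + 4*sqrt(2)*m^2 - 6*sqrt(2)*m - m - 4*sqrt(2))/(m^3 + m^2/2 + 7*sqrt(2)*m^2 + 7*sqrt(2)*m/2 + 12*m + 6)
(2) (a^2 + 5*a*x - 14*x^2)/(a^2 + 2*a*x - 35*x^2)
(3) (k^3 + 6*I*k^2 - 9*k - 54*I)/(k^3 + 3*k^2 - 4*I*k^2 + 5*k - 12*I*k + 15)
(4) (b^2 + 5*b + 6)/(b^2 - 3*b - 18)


(1) = (4*m^2 + m*(-8 + 16*sqrt(2)) - 32*sqrt(2))/(4*m^2 + 28*sqrt(2)*m + 48)
(2) = (-a + 2*x)/(-a + 5*x)
(3) = (k^2 + k*(-3 + 6*I) - 18*I)/(k^2 - 4*I*k + 5)
(4) = (b + 2)/(b - 6)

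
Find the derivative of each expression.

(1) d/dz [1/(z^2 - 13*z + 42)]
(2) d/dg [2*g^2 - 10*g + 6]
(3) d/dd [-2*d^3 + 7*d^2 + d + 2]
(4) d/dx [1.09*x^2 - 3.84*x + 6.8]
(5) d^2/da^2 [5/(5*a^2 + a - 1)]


(1) = (13 - 2*z)/(z^2 - 13*z + 42)^2
(2) = 4*g - 10
(3) = -6*d^2 + 14*d + 1
(4) = 2.18*x - 3.84
(5) = 10*(-25*a^2 - 5*a + (10*a + 1)^2 + 5)/(5*a^2 + a - 1)^3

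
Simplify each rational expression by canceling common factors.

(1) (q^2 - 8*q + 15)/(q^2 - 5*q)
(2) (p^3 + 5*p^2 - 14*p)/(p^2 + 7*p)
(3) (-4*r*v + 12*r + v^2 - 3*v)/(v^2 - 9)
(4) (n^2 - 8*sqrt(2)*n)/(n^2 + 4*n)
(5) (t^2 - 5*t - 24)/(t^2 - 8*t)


(1) = (q - 3)/q
(2) = p - 2
(3) = (-4*r + v)/(v + 3)
(4) = (n - 8*sqrt(2))/(n + 4)
(5) = (t + 3)/t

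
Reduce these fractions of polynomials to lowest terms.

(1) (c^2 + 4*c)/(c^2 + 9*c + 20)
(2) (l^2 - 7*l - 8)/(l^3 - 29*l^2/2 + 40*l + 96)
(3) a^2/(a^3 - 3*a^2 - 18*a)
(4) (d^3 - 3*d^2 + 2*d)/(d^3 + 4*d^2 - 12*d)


(1) = c/(c + 5)
(2) = (2*l + 2)/(2*l^2 - 13*l - 24)
(3) = a/(a^2 - 3*a - 18)
(4) = (d - 1)/(d + 6)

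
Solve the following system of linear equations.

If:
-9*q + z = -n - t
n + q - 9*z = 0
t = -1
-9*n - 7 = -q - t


Then:
n = -649/710
q = -161/710
t = -1
z = -9/71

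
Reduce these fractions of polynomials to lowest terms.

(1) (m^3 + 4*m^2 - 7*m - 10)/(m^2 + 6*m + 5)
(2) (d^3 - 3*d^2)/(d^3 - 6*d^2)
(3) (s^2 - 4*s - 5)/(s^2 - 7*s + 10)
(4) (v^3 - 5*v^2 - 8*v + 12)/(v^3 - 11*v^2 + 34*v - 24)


(1) = m - 2
(2) = (d - 3)/(d - 6)
(3) = (s + 1)/(s - 2)
(4) = (v + 2)/(v - 4)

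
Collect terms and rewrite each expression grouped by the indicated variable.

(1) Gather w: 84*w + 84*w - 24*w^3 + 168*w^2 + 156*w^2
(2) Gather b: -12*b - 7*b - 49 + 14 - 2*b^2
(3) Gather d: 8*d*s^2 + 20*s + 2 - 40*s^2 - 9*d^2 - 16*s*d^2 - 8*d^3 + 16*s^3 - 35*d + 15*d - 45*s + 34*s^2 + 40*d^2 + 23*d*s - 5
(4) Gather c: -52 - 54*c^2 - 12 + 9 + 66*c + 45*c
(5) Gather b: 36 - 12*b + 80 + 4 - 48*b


(1) = -24*w^3 + 324*w^2 + 168*w
(2) = -2*b^2 - 19*b - 35
(3) = -8*d^3 + d^2*(31 - 16*s) + d*(8*s^2 + 23*s - 20) + 16*s^3 - 6*s^2 - 25*s - 3
(4) = -54*c^2 + 111*c - 55
(5) = 120 - 60*b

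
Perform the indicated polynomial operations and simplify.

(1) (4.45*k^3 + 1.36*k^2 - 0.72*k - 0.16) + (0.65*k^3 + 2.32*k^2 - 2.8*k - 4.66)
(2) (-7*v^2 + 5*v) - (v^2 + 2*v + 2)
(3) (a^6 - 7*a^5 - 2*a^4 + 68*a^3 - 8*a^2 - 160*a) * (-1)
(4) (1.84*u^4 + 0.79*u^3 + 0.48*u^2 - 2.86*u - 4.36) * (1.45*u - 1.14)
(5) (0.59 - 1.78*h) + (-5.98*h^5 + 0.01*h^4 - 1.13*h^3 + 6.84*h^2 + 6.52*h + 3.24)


(1) = 5.1*k^3 + 3.68*k^2 - 3.52*k - 4.82
(2) = -8*v^2 + 3*v - 2
(3) = -a^6 + 7*a^5 + 2*a^4 - 68*a^3 + 8*a^2 + 160*a
(4) = 2.668*u^5 - 0.9521*u^4 - 0.2046*u^3 - 4.6942*u^2 - 3.0616*u + 4.9704
(5) = -5.98*h^5 + 0.01*h^4 - 1.13*h^3 + 6.84*h^2 + 4.74*h + 3.83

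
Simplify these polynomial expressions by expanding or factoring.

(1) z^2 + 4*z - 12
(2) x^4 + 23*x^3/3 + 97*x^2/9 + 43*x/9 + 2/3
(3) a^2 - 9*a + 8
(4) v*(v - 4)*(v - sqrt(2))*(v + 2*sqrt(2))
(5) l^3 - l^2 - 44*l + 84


(1) = (z - 2)*(z + 6)
(2) = (x + 1/3)^2*(x + 1)*(x + 6)
(3) = (a - 8)*(a - 1)
(4) = v^4 - 4*v^3 + sqrt(2)*v^3 - 4*sqrt(2)*v^2 - 4*v^2 + 16*v
(5) = (l - 6)*(l - 2)*(l + 7)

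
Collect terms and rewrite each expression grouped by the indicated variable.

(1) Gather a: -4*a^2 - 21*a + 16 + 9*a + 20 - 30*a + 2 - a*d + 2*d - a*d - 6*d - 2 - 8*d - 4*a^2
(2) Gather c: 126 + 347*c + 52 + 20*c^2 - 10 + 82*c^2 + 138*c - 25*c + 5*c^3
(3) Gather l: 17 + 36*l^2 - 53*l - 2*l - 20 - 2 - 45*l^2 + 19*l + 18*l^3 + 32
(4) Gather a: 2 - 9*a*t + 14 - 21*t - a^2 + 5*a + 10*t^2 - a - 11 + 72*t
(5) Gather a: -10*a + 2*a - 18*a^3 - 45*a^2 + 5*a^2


(1) = -8*a^2 + a*(-2*d - 42) - 12*d + 36
(2) = 5*c^3 + 102*c^2 + 460*c + 168
(3) = 18*l^3 - 9*l^2 - 36*l + 27
(4) = -a^2 + a*(4 - 9*t) + 10*t^2 + 51*t + 5
(5) = -18*a^3 - 40*a^2 - 8*a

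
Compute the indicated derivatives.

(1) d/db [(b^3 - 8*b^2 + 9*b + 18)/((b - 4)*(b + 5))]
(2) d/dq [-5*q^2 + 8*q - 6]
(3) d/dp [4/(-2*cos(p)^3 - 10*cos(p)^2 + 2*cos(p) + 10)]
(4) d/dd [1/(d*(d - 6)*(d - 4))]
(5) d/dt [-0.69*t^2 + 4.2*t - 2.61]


(1) = (b^4 + 2*b^3 - 77*b^2 + 284*b - 198)/(b^4 + 2*b^3 - 39*b^2 - 40*b + 400)
(2) = 8 - 10*q
(3) = 2*(-3*cos(p)^2 - 10*cos(p) + 1)/((cos(p) + 5)^2*sin(p)^3)
(4) = (-d*(d - 6) - d*(d - 4) - (d - 6)*(d - 4))/(d^2*(d - 6)^2*(d - 4)^2)
(5) = 4.2 - 1.38*t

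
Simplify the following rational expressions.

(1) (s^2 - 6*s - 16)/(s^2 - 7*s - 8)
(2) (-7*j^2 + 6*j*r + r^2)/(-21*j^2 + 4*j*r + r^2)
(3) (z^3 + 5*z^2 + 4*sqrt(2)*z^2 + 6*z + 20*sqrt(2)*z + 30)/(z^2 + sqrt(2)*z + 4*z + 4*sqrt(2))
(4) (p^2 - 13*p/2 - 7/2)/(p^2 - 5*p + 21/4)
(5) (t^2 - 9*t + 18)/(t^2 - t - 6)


(1) = (s + 2)/(s + 1)
(2) = (-j + r)/(-3*j + r)
(3) = (z^2 + z*(3*sqrt(2) + 5) + 15*sqrt(2))/(z + 4)
(4) = (4*p^2 - 26*p - 14)/(4*p^2 - 20*p + 21)
(5) = (t - 6)/(t + 2)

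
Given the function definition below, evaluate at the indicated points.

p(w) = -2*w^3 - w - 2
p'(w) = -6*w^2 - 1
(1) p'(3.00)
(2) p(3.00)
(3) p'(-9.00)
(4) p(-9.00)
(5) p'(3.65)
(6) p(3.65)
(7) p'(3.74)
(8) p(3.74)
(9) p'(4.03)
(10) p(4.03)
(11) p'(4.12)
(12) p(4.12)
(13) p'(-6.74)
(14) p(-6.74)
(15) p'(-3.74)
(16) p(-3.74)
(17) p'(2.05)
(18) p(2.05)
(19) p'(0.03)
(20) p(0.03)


(1) = -55.00
(2) = -59.00
(3) = -487.00
(4) = 1465.00
(5) = -80.94
(6) = -102.90
(7) = -84.93
(8) = -110.37
(9) = -98.45
(10) = -136.93
(11) = -102.85
(12) = -145.99
(13) = -273.57
(14) = 617.10
(15) = -84.93
(16) = 106.37
(17) = -26.21
(18) = -21.28
(19) = -1.01
(20) = -2.03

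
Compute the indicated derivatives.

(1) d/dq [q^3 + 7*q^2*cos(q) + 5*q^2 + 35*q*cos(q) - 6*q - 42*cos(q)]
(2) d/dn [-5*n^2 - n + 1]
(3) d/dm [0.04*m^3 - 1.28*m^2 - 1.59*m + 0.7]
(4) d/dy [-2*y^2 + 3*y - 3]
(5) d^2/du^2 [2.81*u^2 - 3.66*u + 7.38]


(1) = -7*q^2*sin(q) + 3*q^2 - 35*q*sin(q) + 14*q*cos(q) + 10*q + 42*sin(q) + 35*cos(q) - 6
(2) = -10*n - 1
(3) = 0.12*m^2 - 2.56*m - 1.59
(4) = 3 - 4*y
(5) = 5.62000000000000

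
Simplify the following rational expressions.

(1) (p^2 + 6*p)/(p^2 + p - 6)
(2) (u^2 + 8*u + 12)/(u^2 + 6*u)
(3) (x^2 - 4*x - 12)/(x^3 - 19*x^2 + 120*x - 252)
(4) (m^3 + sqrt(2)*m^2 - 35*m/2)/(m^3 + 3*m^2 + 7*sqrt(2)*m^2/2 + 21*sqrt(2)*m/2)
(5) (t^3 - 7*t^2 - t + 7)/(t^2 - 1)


(1) = (p^2 + 6*p)/(p^2 + p - 6)
(2) = (u + 2)/u
(3) = (x + 2)/(x^2 - 13*x + 42)
(4) = (4*m - 10*sqrt(2))/(4*m + 12)
(5) = t - 7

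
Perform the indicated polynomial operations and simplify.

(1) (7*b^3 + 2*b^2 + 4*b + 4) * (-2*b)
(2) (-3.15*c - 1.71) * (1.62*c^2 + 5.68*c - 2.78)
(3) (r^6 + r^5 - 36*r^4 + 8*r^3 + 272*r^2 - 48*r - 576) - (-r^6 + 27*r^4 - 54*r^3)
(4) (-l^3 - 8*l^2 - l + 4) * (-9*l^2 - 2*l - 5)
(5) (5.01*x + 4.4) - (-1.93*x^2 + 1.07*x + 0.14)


(1) = -14*b^4 - 4*b^3 - 8*b^2 - 8*b
(2) = -5.103*c^3 - 20.6622*c^2 - 0.9558*c + 4.7538
(3) = 2*r^6 + r^5 - 63*r^4 + 62*r^3 + 272*r^2 - 48*r - 576
(4) = 9*l^5 + 74*l^4 + 30*l^3 + 6*l^2 - 3*l - 20
(5) = 1.93*x^2 + 3.94*x + 4.26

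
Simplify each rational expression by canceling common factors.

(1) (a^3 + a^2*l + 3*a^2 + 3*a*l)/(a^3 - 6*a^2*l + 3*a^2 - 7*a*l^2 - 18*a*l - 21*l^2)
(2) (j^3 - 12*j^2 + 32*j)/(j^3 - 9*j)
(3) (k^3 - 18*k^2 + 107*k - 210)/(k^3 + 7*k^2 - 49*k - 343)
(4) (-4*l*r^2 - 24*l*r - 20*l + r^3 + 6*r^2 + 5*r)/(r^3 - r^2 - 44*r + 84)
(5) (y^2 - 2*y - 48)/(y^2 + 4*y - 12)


(1) = a/(a - 7*l)
(2) = (j^2 - 12*j + 32)/(j^2 - 9)
(3) = (k^2 - 11*k + 30)/(k^2 + 14*k + 49)
(4) = (-4*l*r^2 - 24*l*r - 20*l + r^3 + 6*r^2 + 5*r)/(r^3 - r^2 - 44*r + 84)
(5) = (y - 8)/(y - 2)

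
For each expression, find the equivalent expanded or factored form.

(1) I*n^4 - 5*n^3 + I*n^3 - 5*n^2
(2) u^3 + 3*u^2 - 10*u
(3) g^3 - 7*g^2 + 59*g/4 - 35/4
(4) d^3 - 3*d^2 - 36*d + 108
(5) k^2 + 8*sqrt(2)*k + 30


(1) = n^2*(n + 5*I)*(I*n + I)
(2) = u*(u - 2)*(u + 5)
(3) = (g - 7/2)*(g - 5/2)*(g - 1)
(4) = (d - 6)*(d - 3)*(d + 6)
(5) = (k + 3*sqrt(2))*(k + 5*sqrt(2))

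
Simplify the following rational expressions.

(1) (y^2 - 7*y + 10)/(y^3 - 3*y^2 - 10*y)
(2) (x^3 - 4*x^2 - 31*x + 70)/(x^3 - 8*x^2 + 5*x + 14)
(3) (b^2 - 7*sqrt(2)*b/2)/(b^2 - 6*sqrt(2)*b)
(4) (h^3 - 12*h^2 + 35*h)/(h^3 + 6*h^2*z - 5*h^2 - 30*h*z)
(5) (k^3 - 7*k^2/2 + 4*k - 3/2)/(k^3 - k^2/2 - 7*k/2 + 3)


(1) = (y - 2)/(y^2 + 2*y)
(2) = (x + 5)/(x + 1)
(3) = (2*b - 7*sqrt(2))/(2*b - 12*sqrt(2))
(4) = (h - 7)/(h + 6*z)
(5) = (k - 1)/(k + 2)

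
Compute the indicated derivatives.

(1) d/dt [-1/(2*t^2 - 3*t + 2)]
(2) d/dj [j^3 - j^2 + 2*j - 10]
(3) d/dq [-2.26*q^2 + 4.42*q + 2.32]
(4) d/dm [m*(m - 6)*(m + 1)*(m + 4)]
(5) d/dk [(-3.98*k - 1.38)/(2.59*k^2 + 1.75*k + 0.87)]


(1) = (4*t - 3)/(2*t^2 - 3*t + 2)^2
(2) = 3*j^2 - 2*j + 2
(3) = 4.42 - 4.52*q
(4) = 4*m^3 - 3*m^2 - 52*m - 24
(5) = (10.3082*k^2 + 7.1484*k - 1.0476)/(6.7081*k^4 + 9.065*k^3 + 7.5691*k^2 + 3.045*k + 0.7569)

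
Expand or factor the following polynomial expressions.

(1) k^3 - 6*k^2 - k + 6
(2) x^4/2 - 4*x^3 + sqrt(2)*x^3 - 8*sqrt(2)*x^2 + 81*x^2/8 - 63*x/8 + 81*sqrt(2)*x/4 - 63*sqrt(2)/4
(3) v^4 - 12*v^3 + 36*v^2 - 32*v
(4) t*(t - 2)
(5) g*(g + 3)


(1) = (k - 6)*(k - 1)*(k + 1)
(2) = (x/2 + sqrt(2))*(x - 7/2)*(x - 3)*(x - 3/2)
(3) = v*(v - 8)*(v - 2)^2
(4) = t^2 - 2*t
(5) = g^2 + 3*g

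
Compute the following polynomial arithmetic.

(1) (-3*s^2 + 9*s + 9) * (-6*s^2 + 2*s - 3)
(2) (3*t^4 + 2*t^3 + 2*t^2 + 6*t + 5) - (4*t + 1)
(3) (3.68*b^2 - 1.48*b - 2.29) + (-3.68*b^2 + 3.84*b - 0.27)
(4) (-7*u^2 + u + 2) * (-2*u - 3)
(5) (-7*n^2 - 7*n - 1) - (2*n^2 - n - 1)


(1) = 18*s^4 - 60*s^3 - 27*s^2 - 9*s - 27
(2) = 3*t^4 + 2*t^3 + 2*t^2 + 2*t + 4
(3) = 2.36*b - 2.56
(4) = 14*u^3 + 19*u^2 - 7*u - 6
(5) = -9*n^2 - 6*n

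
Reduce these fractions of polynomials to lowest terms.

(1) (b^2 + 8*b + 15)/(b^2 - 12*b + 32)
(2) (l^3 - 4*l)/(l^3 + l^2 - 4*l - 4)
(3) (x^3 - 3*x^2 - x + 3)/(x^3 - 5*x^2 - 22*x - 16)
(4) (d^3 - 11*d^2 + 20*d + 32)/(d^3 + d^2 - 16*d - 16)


(1) = (b^2 + 8*b + 15)/(b^2 - 12*b + 32)
(2) = l/(l + 1)
(3) = (x^2 - 4*x + 3)/(x^2 - 6*x - 16)
(4) = (d - 8)/(d + 4)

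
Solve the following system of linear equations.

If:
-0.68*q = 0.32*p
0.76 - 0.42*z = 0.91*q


Then:
p = 0.980769230769231*z - 1.77472527472527
q = 0.835164835164835 - 0.461538461538462*z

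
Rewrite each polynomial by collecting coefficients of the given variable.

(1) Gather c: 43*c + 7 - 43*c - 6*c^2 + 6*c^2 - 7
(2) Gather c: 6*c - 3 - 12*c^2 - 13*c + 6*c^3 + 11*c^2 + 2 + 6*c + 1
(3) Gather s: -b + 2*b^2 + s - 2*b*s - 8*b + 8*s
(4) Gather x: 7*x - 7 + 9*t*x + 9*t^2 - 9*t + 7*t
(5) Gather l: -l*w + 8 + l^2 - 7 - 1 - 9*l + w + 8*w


(1) = 0
(2) = 6*c^3 - c^2 - c
(3) = 2*b^2 - 9*b + s*(9 - 2*b)
(4) = 9*t^2 - 2*t + x*(9*t + 7) - 7
(5) = l^2 + l*(-w - 9) + 9*w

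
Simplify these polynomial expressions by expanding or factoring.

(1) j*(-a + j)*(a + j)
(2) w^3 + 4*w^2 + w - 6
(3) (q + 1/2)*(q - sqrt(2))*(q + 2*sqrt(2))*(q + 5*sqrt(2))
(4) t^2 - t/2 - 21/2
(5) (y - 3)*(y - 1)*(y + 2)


(1) = -a^2*j + j^3
(2) = (w - 1)*(w + 2)*(w + 3)
(3) = q^4 + q^3/2 + 6*sqrt(2)*q^3 + 3*sqrt(2)*q^2 + 6*q^2 - 20*sqrt(2)*q + 3*q - 10*sqrt(2)
(4) = (t - 7/2)*(t + 3)
(5) = y^3 - 2*y^2 - 5*y + 6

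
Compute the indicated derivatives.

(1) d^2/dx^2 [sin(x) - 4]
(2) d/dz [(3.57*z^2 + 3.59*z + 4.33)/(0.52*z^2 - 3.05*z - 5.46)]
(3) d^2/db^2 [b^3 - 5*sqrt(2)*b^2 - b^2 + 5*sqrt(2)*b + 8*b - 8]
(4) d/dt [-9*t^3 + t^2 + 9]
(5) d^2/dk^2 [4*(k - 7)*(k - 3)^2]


(1) = -sin(x)
(2) = (-12.7553*z^2 - 43.4876*z - 6.3949)/(0.2704*z^4 - 3.172*z^3 + 3.6241*z^2 + 33.306*z + 29.8116)
(3) = 6*b - 10*sqrt(2) - 2
(4) = t*(2 - 27*t)
(5) = 24*k - 104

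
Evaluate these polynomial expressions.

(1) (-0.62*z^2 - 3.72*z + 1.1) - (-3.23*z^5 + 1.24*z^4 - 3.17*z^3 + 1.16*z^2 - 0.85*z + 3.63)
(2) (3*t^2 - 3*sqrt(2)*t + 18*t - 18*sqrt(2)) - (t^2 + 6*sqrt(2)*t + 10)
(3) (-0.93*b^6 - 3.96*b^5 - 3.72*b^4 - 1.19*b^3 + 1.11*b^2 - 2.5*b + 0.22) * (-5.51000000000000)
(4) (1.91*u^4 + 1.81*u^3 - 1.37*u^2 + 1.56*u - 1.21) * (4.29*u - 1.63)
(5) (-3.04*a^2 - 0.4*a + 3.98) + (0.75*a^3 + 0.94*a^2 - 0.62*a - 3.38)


(1) = 3.23*z^5 - 1.24*z^4 + 3.17*z^3 - 1.78*z^2 - 2.87*z - 2.53
(2) = 2*t^2 - 9*sqrt(2)*t + 18*t - 18*sqrt(2) - 10
(3) = 5.1243*b^6 + 21.8196*b^5 + 20.4972*b^4 + 6.5569*b^3 - 6.1161*b^2 + 13.775*b - 1.2122
(4) = 8.1939*u^5 + 4.6516*u^4 - 8.8276*u^3 + 8.9255*u^2 - 7.7337*u + 1.9723
(5) = 0.75*a^3 - 2.1*a^2 - 1.02*a + 0.6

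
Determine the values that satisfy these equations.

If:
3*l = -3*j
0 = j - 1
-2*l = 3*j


Then:
No Solution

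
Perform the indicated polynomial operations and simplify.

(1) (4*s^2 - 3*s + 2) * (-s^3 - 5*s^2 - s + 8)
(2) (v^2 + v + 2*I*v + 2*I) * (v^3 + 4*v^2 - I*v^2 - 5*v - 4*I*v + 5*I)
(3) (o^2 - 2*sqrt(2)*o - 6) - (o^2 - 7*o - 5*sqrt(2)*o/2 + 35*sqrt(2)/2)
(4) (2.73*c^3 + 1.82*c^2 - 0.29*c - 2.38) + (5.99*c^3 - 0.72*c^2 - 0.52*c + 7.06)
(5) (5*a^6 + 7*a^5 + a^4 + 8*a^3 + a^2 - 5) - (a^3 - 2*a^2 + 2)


(1) = -4*s^5 - 17*s^4 + 9*s^3 + 25*s^2 - 26*s + 16
(2) = v^5 + 5*v^4 + I*v^4 + v^3 + 5*I*v^3 + 5*v^2 - I*v^2 - 2*v - 5*I*v - 10
(3) = sqrt(2)*o/2 + 7*o - 35*sqrt(2)/2 - 6
(4) = 8.72*c^3 + 1.1*c^2 - 0.81*c + 4.68
(5) = 5*a^6 + 7*a^5 + a^4 + 7*a^3 + 3*a^2 - 7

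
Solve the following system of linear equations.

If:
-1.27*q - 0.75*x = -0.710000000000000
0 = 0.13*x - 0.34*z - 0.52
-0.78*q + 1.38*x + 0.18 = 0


Then:
q = 0.48
x = 0.14
z = -1.48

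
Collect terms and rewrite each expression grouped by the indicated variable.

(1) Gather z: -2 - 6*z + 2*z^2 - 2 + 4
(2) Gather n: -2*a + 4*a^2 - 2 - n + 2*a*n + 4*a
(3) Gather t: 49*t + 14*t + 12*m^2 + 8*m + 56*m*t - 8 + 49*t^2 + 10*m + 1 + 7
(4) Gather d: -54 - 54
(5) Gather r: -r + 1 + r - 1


(1) = 2*z^2 - 6*z
(2) = 4*a^2 + 2*a + n*(2*a - 1) - 2
(3) = 12*m^2 + 18*m + 49*t^2 + t*(56*m + 63)
(4) = -108
(5) = 0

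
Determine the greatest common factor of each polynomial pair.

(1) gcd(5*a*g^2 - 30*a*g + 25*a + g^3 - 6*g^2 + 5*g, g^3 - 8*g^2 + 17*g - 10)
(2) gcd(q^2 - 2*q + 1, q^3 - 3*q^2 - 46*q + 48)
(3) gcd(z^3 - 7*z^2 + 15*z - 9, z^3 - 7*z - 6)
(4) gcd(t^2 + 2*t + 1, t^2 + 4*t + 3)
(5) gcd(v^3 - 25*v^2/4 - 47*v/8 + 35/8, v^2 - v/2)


(1) = g^2 - 6*g + 5
(2) = q - 1
(3) = z - 3
(4) = t + 1
(5) = gcd((v - 7)*(v - 1/2)*(v + 5/4), v*(v - 1/2)) = v - 1/2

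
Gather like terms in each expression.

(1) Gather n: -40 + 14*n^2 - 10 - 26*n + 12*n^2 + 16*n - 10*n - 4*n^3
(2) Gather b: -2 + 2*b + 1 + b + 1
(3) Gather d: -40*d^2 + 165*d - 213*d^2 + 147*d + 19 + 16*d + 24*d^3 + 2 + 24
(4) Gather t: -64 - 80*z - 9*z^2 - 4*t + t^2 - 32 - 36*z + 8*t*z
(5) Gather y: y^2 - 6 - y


(1) = -4*n^3 + 26*n^2 - 20*n - 50
(2) = 3*b
(3) = 24*d^3 - 253*d^2 + 328*d + 45
(4) = t^2 + t*(8*z - 4) - 9*z^2 - 116*z - 96
(5) = y^2 - y - 6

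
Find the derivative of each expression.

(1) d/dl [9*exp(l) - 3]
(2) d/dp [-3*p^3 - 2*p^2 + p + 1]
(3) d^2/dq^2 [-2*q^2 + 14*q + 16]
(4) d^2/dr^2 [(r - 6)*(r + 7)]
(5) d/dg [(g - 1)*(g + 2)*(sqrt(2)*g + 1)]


(1) = 9*exp(l)
(2) = -9*p^2 - 4*p + 1
(3) = -4
(4) = 2
(5) = 3*sqrt(2)*g^2 + 2*g + 2*sqrt(2)*g - 2*sqrt(2) + 1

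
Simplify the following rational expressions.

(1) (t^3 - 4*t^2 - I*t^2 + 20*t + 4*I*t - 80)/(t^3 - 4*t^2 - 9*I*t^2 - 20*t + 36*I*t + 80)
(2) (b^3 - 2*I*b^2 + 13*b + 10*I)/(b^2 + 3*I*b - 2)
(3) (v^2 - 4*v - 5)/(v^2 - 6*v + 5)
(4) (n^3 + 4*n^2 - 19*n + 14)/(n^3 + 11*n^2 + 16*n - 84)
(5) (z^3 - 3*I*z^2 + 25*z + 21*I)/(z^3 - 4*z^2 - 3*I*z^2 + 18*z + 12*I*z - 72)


(1) = (t + 4*I)/(t - 4*I)
(2) = b - 5*I
(3) = (v + 1)/(v - 1)
(4) = (n - 1)/(n + 6)
(5) = (z^2 - 6*I*z + 7)/(z^2 + z*(-4 - 6*I) + 24*I)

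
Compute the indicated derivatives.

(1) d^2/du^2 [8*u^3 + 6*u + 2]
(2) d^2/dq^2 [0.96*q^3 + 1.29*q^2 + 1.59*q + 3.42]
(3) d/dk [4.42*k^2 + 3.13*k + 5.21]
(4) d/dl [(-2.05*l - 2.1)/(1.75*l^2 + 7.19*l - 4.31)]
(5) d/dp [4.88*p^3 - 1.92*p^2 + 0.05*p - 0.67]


(1) = 48*u
(2) = 5.76*q + 2.58
(3) = 8.84*k + 3.13
(4) = (3.5875*l^2 + 7.35*l + 23.9345)/(3.0625*l^4 + 25.165*l^3 + 36.6111*l^2 - 61.9778*l + 18.5761)
(5) = 14.64*p^2 - 3.84*p + 0.05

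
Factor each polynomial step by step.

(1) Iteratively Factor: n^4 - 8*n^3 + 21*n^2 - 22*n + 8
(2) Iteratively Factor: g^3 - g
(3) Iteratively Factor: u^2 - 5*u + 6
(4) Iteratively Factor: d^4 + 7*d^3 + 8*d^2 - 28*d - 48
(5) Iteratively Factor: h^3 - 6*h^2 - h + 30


(1) = (n - 2)*(n^3 - 6*n^2 + 9*n - 4) = (n - 4)*(n - 2)*(n^2 - 2*n + 1) = (n - 4)*(n - 2)*(n - 1)*(n - 1)
(2) = (g - 1)*(g^2 + g) = (g - 1)*(g + 1)*(g)
(3) = (u - 3)*(u - 2)
(4) = (d + 4)*(d^3 + 3*d^2 - 4*d - 12) = (d + 2)*(d + 4)*(d^2 + d - 6) = (d + 2)*(d + 3)*(d + 4)*(d - 2)
(5) = (h - 5)*(h^2 - h - 6) = (h - 5)*(h - 3)*(h + 2)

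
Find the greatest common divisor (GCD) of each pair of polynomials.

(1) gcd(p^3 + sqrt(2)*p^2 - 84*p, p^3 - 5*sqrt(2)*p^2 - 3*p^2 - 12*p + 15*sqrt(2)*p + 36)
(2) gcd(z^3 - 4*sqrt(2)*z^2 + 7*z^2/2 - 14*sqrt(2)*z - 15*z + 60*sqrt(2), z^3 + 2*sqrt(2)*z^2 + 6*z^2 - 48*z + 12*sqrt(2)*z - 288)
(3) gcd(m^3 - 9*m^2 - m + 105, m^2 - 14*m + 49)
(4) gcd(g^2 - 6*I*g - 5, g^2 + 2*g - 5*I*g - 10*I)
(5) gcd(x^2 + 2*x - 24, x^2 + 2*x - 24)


(1) = gcd(p*(p - 6*sqrt(2))*(p + 7*sqrt(2)), (p - 3)*(p - 6*sqrt(2))*(p + sqrt(2))) = p - 6*sqrt(2)
(2) = z^2 + z*(6 - 4*sqrt(2)) - 24*sqrt(2)
(3) = gcd((m - 7)*(m - 5)*(m + 3), (m - 7)^2) = m - 7
(4) = gcd((g - 5*I)*(g - I), (g + 2)*(g - 5*I)) = g - 5*I
(5) = gcd((x - 4)*(x + 6), (x - 4)*(x + 6)) = x^2 + 2*x - 24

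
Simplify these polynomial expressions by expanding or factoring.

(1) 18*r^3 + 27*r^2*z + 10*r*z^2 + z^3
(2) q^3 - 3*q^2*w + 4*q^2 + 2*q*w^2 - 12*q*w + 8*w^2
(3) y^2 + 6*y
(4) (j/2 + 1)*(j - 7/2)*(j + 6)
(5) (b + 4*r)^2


(1) = (r + z)*(3*r + z)*(6*r + z)
(2) = (q + 4)*(q - 2*w)*(q - w)
(3) = y*(y + 6)
(4) = j^3/2 + 9*j^2/4 - 8*j - 21
(5) = b^2 + 8*b*r + 16*r^2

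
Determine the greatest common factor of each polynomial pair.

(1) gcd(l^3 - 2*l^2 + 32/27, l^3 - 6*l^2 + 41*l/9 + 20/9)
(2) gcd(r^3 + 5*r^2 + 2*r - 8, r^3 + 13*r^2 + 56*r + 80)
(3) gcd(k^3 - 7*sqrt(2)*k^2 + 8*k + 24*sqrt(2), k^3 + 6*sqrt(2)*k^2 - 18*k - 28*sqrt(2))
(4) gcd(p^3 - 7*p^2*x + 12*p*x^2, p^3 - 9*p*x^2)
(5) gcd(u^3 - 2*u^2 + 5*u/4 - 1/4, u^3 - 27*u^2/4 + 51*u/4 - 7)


(1) = gcd((l - 4/3)^2*(l + 2/3), (l - 5)*(l - 4/3)*(l + 1/3)) = l - 4/3
(2) = gcd((r - 1)*(r + 2)*(r + 4), (r + 4)^2*(r + 5)) = r + 4
(3) = k^2 - sqrt(2)*k - 4
(4) = -p^2 + 3*p*x
(5) = gcd((u - 1)*(u - 1/2)^2, (u - 4)*(u - 7/4)*(u - 1)) = u - 1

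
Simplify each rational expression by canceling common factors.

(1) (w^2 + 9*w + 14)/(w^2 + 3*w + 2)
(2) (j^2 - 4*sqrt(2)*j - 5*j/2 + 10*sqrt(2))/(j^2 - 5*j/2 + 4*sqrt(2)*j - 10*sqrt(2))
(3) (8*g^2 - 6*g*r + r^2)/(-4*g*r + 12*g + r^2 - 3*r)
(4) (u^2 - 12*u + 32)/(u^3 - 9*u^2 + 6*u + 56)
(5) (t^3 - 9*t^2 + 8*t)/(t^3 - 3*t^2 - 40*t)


(1) = (w + 7)/(w + 1)
(2) = (4*j - 16*sqrt(2))/(4*j + 16*sqrt(2))
(3) = (-2*g + r)/(r - 3)
(4) = (u - 8)/(u^2 - 5*u - 14)
(5) = (t - 1)/(t + 5)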